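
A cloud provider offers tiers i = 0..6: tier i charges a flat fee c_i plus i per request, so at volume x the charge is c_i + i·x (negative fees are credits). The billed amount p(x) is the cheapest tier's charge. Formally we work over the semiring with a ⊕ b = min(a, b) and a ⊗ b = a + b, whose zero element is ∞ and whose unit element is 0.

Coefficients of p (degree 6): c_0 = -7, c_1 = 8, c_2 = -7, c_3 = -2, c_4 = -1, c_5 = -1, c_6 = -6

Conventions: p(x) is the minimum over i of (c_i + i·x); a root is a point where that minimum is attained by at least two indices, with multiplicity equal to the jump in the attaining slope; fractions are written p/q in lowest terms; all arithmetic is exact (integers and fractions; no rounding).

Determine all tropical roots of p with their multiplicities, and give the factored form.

hull edge (i=0, c=-7) to (i=2, c=-7): slope 0, span 2
hull edge (i=2, c=-7) to (i=6, c=-6): slope 1/4, span 4
Factored form: p(x) = -6 ⊗ (x ⊕ (-1/4)) ⊗ (x ⊕ (-1/4)) ⊗ (x ⊕ (-1/4)) ⊗ (x ⊕ (-1/4)) ⊗ (x ⊕ 0) ⊗ (x ⊕ 0)
Answer: roots = -1/4 (mult 4), 0 (mult 2)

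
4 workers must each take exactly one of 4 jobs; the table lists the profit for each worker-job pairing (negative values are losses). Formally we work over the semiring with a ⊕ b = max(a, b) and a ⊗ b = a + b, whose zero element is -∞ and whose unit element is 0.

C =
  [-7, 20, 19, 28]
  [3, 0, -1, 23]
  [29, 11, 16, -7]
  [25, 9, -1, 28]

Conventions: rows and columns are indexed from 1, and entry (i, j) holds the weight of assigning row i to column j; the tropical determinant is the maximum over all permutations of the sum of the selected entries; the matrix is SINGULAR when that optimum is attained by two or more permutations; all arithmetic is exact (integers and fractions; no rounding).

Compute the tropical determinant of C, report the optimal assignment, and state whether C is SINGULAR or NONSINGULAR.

σ = (1, 2, 3, 4): (-7) + 0 + 16 + 28 = 37
σ = (1, 2, 4, 3): (-7) + 0 + (-7) + (-1) = -15
σ = (1, 3, 2, 4): (-7) + (-1) + 11 + 28 = 31
σ = (1, 3, 4, 2): (-7) + (-1) + (-7) + 9 = -6
σ = (1, 4, 2, 3): (-7) + 23 + 11 + (-1) = 26
σ = (1, 4, 3, 2): (-7) + 23 + 16 + 9 = 41
σ = (2, 1, 3, 4): 20 + 3 + 16 + 28 = 67
σ = (2, 1, 4, 3): 20 + 3 + (-7) + (-1) = 15
σ = (2, 3, 1, 4): 20 + (-1) + 29 + 28 = 76
σ = (2, 3, 4, 1): 20 + (-1) + (-7) + 25 = 37
σ = (2, 4, 1, 3): 20 + 23 + 29 + (-1) = 71
σ = (2, 4, 3, 1): 20 + 23 + 16 + 25 = 84
σ = (3, 1, 2, 4): 19 + 3 + 11 + 28 = 61
σ = (3, 1, 4, 2): 19 + 3 + (-7) + 9 = 24
σ = (3, 2, 1, 4): 19 + 0 + 29 + 28 = 76
σ = (3, 2, 4, 1): 19 + 0 + (-7) + 25 = 37
σ = (3, 4, 1, 2): 19 + 23 + 29 + 9 = 80
σ = (3, 4, 2, 1): 19 + 23 + 11 + 25 = 78
σ = (4, 1, 2, 3): 28 + 3 + 11 + (-1) = 41
σ = (4, 1, 3, 2): 28 + 3 + 16 + 9 = 56
σ = (4, 2, 1, 3): 28 + 0 + 29 + (-1) = 56
σ = (4, 2, 3, 1): 28 + 0 + 16 + 25 = 69
σ = (4, 3, 1, 2): 28 + (-1) + 29 + 9 = 65
σ = (4, 3, 2, 1): 28 + (-1) + 11 + 25 = 63
Optimal value attained by: σ = (2, 4, 3, 1).
Answer: det⊕(C) = 84; verdict: NONSINGULAR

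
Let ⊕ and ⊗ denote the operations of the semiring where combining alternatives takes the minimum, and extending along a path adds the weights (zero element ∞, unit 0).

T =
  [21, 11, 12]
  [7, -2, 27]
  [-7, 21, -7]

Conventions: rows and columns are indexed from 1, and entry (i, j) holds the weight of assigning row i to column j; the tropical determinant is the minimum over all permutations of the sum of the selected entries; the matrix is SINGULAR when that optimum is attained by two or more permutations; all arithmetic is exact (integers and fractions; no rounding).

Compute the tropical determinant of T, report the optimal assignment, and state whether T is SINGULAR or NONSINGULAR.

σ = (1, 2, 3): 21 + (-2) + (-7) = 12
σ = (1, 3, 2): 21 + 27 + 21 = 69
σ = (2, 1, 3): 11 + 7 + (-7) = 11
σ = (2, 3, 1): 11 + 27 + (-7) = 31
σ = (3, 1, 2): 12 + 7 + 21 = 40
σ = (3, 2, 1): 12 + (-2) + (-7) = 3
Optimal value attained by: σ = (3, 2, 1).
Answer: det⊕(T) = 3; verdict: NONSINGULAR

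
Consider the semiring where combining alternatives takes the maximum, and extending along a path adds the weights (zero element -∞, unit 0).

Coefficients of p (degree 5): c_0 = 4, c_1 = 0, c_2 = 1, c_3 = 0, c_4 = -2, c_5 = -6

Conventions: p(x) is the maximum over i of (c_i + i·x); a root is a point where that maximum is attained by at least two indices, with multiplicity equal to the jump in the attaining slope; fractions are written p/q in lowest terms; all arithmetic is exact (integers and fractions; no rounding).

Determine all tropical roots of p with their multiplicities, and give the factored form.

hull edge (i=0, c=4) to (i=3, c=0): slope -4/3, span 3
hull edge (i=3, c=0) to (i=4, c=-2): slope -2, span 1
hull edge (i=4, c=-2) to (i=5, c=-6): slope -4, span 1
Factored form: p(x) = -6 ⊗ (x ⊕ 4/3) ⊗ (x ⊕ 4/3) ⊗ (x ⊕ 4/3) ⊗ (x ⊕ 2) ⊗ (x ⊕ 4)
Answer: roots = 4/3 (mult 3), 2 (mult 1), 4 (mult 1)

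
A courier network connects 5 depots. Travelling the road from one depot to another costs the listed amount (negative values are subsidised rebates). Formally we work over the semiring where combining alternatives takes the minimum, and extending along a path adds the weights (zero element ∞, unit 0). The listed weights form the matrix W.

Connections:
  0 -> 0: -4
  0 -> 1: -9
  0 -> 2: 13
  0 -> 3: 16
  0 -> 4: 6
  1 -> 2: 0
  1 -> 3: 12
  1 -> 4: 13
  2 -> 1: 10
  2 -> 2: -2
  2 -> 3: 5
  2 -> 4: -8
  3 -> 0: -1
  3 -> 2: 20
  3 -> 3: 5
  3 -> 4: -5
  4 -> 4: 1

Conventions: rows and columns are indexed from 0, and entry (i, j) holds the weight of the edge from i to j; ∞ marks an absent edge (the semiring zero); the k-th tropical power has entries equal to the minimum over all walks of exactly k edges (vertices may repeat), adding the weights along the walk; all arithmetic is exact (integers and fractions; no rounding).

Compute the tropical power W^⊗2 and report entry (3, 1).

W^⊗2:
  [-8, -13, -9, 3, 2]
  [11, 10, -2, 5, -8]
  [4, 8, -4, 3, -10]
  [-5, -10, 12, 10, -4]
  [∞, ∞, ∞, ∞, 2]
Key observation: the optimum is the walk 3->0->1, with weight (-1) + (-9) = -10.
Optimal value attained by: walk 3->0->1.
Answer: (W^⊗2)[3][1] = -10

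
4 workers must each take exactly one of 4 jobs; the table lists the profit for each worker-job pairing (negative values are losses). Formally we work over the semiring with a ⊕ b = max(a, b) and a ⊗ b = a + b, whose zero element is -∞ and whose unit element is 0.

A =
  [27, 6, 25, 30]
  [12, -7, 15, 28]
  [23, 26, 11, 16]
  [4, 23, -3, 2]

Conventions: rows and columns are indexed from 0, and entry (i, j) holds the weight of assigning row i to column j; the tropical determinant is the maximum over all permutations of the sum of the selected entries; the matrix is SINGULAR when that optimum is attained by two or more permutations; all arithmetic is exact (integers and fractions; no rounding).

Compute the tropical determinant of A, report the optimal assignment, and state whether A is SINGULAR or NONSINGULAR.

σ = (0, 1, 2, 3): 27 + (-7) + 11 + 2 = 33
σ = (0, 1, 3, 2): 27 + (-7) + 16 + (-3) = 33
σ = (0, 2, 1, 3): 27 + 15 + 26 + 2 = 70
σ = (0, 2, 3, 1): 27 + 15 + 16 + 23 = 81
σ = (0, 3, 1, 2): 27 + 28 + 26 + (-3) = 78
σ = (0, 3, 2, 1): 27 + 28 + 11 + 23 = 89
σ = (1, 0, 2, 3): 6 + 12 + 11 + 2 = 31
σ = (1, 0, 3, 2): 6 + 12 + 16 + (-3) = 31
σ = (1, 2, 0, 3): 6 + 15 + 23 + 2 = 46
σ = (1, 2, 3, 0): 6 + 15 + 16 + 4 = 41
σ = (1, 3, 0, 2): 6 + 28 + 23 + (-3) = 54
σ = (1, 3, 2, 0): 6 + 28 + 11 + 4 = 49
σ = (2, 0, 1, 3): 25 + 12 + 26 + 2 = 65
σ = (2, 0, 3, 1): 25 + 12 + 16 + 23 = 76
σ = (2, 1, 0, 3): 25 + (-7) + 23 + 2 = 43
σ = (2, 1, 3, 0): 25 + (-7) + 16 + 4 = 38
σ = (2, 3, 0, 1): 25 + 28 + 23 + 23 = 99
σ = (2, 3, 1, 0): 25 + 28 + 26 + 4 = 83
σ = (3, 0, 1, 2): 30 + 12 + 26 + (-3) = 65
σ = (3, 0, 2, 1): 30 + 12 + 11 + 23 = 76
σ = (3, 1, 0, 2): 30 + (-7) + 23 + (-3) = 43
σ = (3, 1, 2, 0): 30 + (-7) + 11 + 4 = 38
σ = (3, 2, 0, 1): 30 + 15 + 23 + 23 = 91
σ = (3, 2, 1, 0): 30 + 15 + 26 + 4 = 75
Optimal value attained by: σ = (2, 3, 0, 1).
Answer: det⊕(A) = 99; verdict: NONSINGULAR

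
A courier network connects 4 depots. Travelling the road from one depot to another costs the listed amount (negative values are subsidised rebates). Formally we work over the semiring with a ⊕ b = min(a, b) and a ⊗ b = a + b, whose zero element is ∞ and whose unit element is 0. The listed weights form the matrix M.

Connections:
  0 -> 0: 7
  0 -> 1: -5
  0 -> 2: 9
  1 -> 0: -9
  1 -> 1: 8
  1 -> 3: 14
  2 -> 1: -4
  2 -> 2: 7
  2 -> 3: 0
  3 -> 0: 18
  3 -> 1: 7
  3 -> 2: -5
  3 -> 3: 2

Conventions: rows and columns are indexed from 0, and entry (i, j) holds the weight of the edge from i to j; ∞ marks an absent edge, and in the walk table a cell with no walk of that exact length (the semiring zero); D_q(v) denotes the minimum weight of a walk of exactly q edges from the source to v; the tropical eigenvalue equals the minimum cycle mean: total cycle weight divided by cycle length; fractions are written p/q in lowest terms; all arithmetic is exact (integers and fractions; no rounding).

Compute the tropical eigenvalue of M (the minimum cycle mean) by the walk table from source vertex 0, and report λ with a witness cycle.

q=0: [0, ∞, ∞, ∞]
q=1: [7, -5, 9, ∞]
q=2: [-14, 2, 16, 9]
q=3: [-7, -19, -5, 11]
q=4: [-28, -12, 2, -5]
Optimal cycle mean attained by: cycle 0->1->0, total (-5) + (-9), length 2.
Answer: λ = -7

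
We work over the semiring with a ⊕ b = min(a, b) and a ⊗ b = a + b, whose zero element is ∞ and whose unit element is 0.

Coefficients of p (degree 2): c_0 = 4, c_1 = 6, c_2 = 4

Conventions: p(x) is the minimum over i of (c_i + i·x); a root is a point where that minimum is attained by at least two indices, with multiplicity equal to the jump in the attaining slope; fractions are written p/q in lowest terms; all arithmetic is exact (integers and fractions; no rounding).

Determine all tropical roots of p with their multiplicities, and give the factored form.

hull edge (i=0, c=4) to (i=2, c=4): slope 0, span 2
Factored form: p(x) = 4 ⊗ (x ⊕ 0) ⊗ (x ⊕ 0)
Answer: roots = 0 (mult 2)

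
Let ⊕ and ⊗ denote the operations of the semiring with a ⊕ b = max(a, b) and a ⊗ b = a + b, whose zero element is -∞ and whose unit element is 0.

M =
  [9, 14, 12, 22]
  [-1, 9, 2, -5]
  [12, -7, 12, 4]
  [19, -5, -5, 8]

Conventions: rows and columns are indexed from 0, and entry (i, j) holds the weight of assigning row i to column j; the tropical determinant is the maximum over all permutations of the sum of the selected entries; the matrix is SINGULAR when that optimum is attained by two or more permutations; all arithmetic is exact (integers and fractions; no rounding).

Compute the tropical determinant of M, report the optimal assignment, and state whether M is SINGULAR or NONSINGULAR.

σ = (0, 1, 2, 3): 9 + 9 + 12 + 8 = 38
σ = (0, 1, 3, 2): 9 + 9 + 4 + (-5) = 17
σ = (0, 2, 1, 3): 9 + 2 + (-7) + 8 = 12
σ = (0, 2, 3, 1): 9 + 2 + 4 + (-5) = 10
σ = (0, 3, 1, 2): 9 + (-5) + (-7) + (-5) = -8
σ = (0, 3, 2, 1): 9 + (-5) + 12 + (-5) = 11
σ = (1, 0, 2, 3): 14 + (-1) + 12 + 8 = 33
σ = (1, 0, 3, 2): 14 + (-1) + 4 + (-5) = 12
σ = (1, 2, 0, 3): 14 + 2 + 12 + 8 = 36
σ = (1, 2, 3, 0): 14 + 2 + 4 + 19 = 39
σ = (1, 3, 0, 2): 14 + (-5) + 12 + (-5) = 16
σ = (1, 3, 2, 0): 14 + (-5) + 12 + 19 = 40
σ = (2, 0, 1, 3): 12 + (-1) + (-7) + 8 = 12
σ = (2, 0, 3, 1): 12 + (-1) + 4 + (-5) = 10
σ = (2, 1, 0, 3): 12 + 9 + 12 + 8 = 41
σ = (2, 1, 3, 0): 12 + 9 + 4 + 19 = 44
σ = (2, 3, 0, 1): 12 + (-5) + 12 + (-5) = 14
σ = (2, 3, 1, 0): 12 + (-5) + (-7) + 19 = 19
σ = (3, 0, 1, 2): 22 + (-1) + (-7) + (-5) = 9
σ = (3, 0, 2, 1): 22 + (-1) + 12 + (-5) = 28
σ = (3, 1, 0, 2): 22 + 9 + 12 + (-5) = 38
σ = (3, 1, 2, 0): 22 + 9 + 12 + 19 = 62
σ = (3, 2, 0, 1): 22 + 2 + 12 + (-5) = 31
σ = (3, 2, 1, 0): 22 + 2 + (-7) + 19 = 36
Optimal value attained by: σ = (3, 1, 2, 0).
Answer: det⊕(M) = 62; verdict: NONSINGULAR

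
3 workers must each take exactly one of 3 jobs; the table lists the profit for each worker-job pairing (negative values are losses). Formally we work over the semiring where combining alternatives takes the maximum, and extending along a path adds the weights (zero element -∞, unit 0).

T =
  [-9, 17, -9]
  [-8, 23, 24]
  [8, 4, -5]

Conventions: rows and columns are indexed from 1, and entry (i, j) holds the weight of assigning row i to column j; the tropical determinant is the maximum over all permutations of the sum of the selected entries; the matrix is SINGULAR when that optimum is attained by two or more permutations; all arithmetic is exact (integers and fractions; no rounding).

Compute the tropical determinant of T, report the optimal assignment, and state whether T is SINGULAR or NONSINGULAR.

σ = (1, 2, 3): (-9) + 23 + (-5) = 9
σ = (1, 3, 2): (-9) + 24 + 4 = 19
σ = (2, 1, 3): 17 + (-8) + (-5) = 4
σ = (2, 3, 1): 17 + 24 + 8 = 49
σ = (3, 1, 2): (-9) + (-8) + 4 = -13
σ = (3, 2, 1): (-9) + 23 + 8 = 22
Optimal value attained by: σ = (2, 3, 1).
Answer: det⊕(T) = 49; verdict: NONSINGULAR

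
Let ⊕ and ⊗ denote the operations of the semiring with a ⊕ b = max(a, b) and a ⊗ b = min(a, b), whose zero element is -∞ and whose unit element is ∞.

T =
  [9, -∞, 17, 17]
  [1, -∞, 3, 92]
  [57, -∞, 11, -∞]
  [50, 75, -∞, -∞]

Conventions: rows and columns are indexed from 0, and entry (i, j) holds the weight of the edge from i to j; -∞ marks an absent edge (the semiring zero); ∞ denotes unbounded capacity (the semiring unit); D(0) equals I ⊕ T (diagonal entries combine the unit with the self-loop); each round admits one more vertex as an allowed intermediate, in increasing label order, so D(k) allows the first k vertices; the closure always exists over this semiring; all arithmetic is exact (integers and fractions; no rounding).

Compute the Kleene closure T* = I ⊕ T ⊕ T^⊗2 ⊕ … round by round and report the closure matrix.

D(0):
  [∞, -∞, 17, 17]
  [1, ∞, 3, 92]
  [57, -∞, ∞, -∞]
  [50, 75, -∞, ∞]
D(1):
  [∞, -∞, 17, 17]
  [1, ∞, 3, 92]
  [57, -∞, ∞, 17]
  [50, 75, 17, ∞]
D(2):
  [∞, -∞, 17, 17]
  [1, ∞, 3, 92]
  [57, -∞, ∞, 17]
  [50, 75, 17, ∞]
D(3):
  [∞, -∞, 17, 17]
  [3, ∞, 3, 92]
  [57, -∞, ∞, 17]
  [50, 75, 17, ∞]
D(4):
  [∞, 17, 17, 17]
  [50, ∞, 17, 92]
  [57, 17, ∞, 17]
  [50, 75, 17, ∞]
Answer: T* = [[∞, 17, 17, 17], [50, ∞, 17, 92], [57, 17, ∞, 17], [50, 75, 17, ∞]]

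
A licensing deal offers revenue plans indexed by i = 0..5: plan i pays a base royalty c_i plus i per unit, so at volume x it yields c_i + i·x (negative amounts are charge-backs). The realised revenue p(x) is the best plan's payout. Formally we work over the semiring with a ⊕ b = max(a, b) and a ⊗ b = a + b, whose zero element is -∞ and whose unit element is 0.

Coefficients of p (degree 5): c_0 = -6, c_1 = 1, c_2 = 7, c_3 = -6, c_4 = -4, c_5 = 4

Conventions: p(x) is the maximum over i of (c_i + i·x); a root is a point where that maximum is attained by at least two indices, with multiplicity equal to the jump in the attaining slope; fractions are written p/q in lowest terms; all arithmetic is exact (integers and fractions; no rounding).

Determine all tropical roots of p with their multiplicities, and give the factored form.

hull edge (i=0, c=-6) to (i=1, c=1): slope 7, span 1
hull edge (i=1, c=1) to (i=2, c=7): slope 6, span 1
hull edge (i=2, c=7) to (i=5, c=4): slope -1, span 3
Factored form: p(x) = 4 ⊗ (x ⊕ (-7)) ⊗ (x ⊕ (-6)) ⊗ (x ⊕ 1) ⊗ (x ⊕ 1) ⊗ (x ⊕ 1)
Answer: roots = -7 (mult 1), -6 (mult 1), 1 (mult 3)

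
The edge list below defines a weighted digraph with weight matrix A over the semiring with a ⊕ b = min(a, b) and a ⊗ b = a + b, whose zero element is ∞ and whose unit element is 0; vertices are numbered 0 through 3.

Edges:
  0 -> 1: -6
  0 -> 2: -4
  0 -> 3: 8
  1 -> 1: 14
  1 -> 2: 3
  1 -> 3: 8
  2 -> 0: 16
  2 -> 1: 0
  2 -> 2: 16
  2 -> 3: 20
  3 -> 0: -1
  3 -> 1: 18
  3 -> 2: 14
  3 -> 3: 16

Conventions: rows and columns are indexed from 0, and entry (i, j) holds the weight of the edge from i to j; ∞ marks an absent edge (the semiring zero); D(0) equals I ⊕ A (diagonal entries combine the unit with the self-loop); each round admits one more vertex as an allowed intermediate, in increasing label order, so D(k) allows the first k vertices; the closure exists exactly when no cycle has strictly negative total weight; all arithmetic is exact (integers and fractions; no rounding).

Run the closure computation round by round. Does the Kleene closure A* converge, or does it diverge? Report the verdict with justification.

D(0):
  [0, -6, -4, 8]
  [∞, 0, 3, 8]
  [16, 0, 0, 20]
  [-1, 18, 14, 0]
D(1):
  [0, -6, -4, 8]
  [∞, 0, 3, 8]
  [16, 0, 0, 20]
  [-1, -7, -5, 0]
D(2):
  [0, -6, -4, 2]
  [∞, 0, 3, 8]
  [16, 0, 0, 8]
  [-1, -7, -5, 0]
D(3):
  [0, -6, -4, 2]
  [19, 0, 3, 8]
  [16, 0, 0, 8]
  [-1, -7, -5, 0]
D(4):
  [0, -6, -4, 2]
  [7, 0, 3, 8]
  [7, 0, 0, 8]
  [-1, -7, -5, 0]
Key observation: every diagonal entry stays at the unit through all rounds, so no improving cycle exists.
Answer: CONVERGES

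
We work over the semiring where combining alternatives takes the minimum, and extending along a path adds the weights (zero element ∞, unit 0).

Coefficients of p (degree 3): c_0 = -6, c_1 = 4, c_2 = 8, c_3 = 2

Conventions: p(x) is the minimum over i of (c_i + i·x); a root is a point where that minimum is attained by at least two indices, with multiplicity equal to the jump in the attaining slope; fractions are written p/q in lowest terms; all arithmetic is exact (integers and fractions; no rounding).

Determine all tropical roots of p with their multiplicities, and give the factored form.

hull edge (i=0, c=-6) to (i=3, c=2): slope 8/3, span 3
Factored form: p(x) = 2 ⊗ (x ⊕ (-8/3)) ⊗ (x ⊕ (-8/3)) ⊗ (x ⊕ (-8/3))
Answer: roots = -8/3 (mult 3)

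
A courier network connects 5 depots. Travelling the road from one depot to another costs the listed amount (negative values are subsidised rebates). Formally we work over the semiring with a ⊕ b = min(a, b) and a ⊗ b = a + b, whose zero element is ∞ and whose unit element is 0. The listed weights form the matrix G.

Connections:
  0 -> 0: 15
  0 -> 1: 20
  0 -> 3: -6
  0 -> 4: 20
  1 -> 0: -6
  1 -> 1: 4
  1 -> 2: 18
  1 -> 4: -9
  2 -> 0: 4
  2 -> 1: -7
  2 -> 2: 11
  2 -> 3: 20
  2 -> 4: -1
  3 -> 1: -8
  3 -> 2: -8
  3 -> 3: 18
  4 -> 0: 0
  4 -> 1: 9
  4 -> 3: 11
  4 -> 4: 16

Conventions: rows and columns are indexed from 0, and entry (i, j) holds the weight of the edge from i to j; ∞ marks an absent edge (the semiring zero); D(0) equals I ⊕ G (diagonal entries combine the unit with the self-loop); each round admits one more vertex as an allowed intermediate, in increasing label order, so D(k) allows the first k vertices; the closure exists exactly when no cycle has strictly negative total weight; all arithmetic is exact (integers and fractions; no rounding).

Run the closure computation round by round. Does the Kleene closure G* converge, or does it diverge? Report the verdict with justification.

D(0):
  [0, 20, ∞, -6, 20]
  [-6, 0, 18, ∞, -9]
  [4, -7, 0, 20, -1]
  [∞, -8, -8, 0, ∞]
  [0, 9, ∞, 11, 0]
D(1):
  [0, 20, ∞, -6, 20]
  [-6, 0, 18, -12, -9]
  [4, -7, 0, -2, -1]
  [∞, -8, -8, 0, ∞]
  [0, 9, ∞, -6, 0]
Detection: at round 2, diagonal entry (3, 3) turns strictly negative.
Key observation: the cycle 3->1->0->3 has total weight (-8) + (-6) + (-6), which is strictly negative.
Answer: DIVERGES — negative cycle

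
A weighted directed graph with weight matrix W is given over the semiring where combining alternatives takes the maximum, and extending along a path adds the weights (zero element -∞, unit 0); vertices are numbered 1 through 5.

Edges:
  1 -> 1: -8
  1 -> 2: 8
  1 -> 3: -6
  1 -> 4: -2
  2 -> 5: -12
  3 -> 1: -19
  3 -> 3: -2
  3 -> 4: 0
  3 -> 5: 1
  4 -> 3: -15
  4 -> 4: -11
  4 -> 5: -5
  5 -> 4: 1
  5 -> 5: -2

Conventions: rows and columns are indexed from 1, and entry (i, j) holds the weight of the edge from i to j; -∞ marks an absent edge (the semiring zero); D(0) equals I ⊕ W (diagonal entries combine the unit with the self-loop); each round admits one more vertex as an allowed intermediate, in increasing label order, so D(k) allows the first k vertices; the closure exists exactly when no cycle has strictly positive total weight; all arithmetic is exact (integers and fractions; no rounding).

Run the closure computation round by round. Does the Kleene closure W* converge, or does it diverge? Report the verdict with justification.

D(0):
  [0, 8, -6, -2, -∞]
  [-∞, 0, -∞, -∞, -12]
  [-19, -∞, 0, 0, 1]
  [-∞, -∞, -15, 0, -5]
  [-∞, -∞, -∞, 1, 0]
D(1):
  [0, 8, -6, -2, -∞]
  [-∞, 0, -∞, -∞, -12]
  [-19, -11, 0, 0, 1]
  [-∞, -∞, -15, 0, -5]
  [-∞, -∞, -∞, 1, 0]
D(2):
  [0, 8, -6, -2, -4]
  [-∞, 0, -∞, -∞, -12]
  [-19, -11, 0, 0, 1]
  [-∞, -∞, -15, 0, -5]
  [-∞, -∞, -∞, 1, 0]
D(3):
  [0, 8, -6, -2, -4]
  [-∞, 0, -∞, -∞, -12]
  [-19, -11, 0, 0, 1]
  [-34, -26, -15, 0, -5]
  [-∞, -∞, -∞, 1, 0]
D(4):
  [0, 8, -6, -2, -4]
  [-∞, 0, -∞, -∞, -12]
  [-19, -11, 0, 0, 1]
  [-34, -26, -15, 0, -5]
  [-33, -25, -14, 1, 0]
D(5):
  [0, 8, -6, -2, -4]
  [-45, 0, -26, -11, -12]
  [-19, -11, 0, 2, 1]
  [-34, -26, -15, 0, -5]
  [-33, -25, -14, 1, 0]
Key observation: every diagonal entry stays at the unit through all rounds, so no improving cycle exists.
Answer: CONVERGES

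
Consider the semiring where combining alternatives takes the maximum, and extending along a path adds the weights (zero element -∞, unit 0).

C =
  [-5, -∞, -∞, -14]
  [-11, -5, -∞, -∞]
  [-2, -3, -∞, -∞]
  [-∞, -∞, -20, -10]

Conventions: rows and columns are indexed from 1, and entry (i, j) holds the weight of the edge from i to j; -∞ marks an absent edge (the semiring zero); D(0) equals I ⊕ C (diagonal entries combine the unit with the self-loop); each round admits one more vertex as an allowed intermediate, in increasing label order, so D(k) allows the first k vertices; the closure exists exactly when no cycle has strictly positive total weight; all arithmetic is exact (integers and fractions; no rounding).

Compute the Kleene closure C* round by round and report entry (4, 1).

D(0):
  [0, -∞, -∞, -14]
  [-11, 0, -∞, -∞]
  [-2, -3, 0, -∞]
  [-∞, -∞, -20, 0]
D(1):
  [0, -∞, -∞, -14]
  [-11, 0, -∞, -25]
  [-2, -3, 0, -16]
  [-∞, -∞, -20, 0]
D(2):
  [0, -∞, -∞, -14]
  [-11, 0, -∞, -25]
  [-2, -3, 0, -16]
  [-∞, -∞, -20, 0]
D(3):
  [0, -∞, -∞, -14]
  [-11, 0, -∞, -25]
  [-2, -3, 0, -16]
  [-22, -23, -20, 0]
D(4):
  [0, -37, -34, -14]
  [-11, 0, -45, -25]
  [-2, -3, 0, -16]
  [-22, -23, -20, 0]
Answer: C*[4][1] = -22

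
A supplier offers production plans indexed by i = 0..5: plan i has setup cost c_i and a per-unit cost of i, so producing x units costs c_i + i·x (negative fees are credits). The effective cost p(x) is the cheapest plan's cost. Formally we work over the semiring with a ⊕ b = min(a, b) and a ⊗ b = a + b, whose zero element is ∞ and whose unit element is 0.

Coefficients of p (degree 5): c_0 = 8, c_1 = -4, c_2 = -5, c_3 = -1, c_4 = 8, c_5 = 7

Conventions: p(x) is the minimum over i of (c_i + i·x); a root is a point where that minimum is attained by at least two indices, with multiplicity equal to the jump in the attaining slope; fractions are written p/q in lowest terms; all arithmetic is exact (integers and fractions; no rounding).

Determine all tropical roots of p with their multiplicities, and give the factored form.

hull edge (i=0, c=8) to (i=1, c=-4): slope -12, span 1
hull edge (i=1, c=-4) to (i=2, c=-5): slope -1, span 1
hull edge (i=2, c=-5) to (i=5, c=7): slope 4, span 3
Factored form: p(x) = 7 ⊗ (x ⊕ (-4)) ⊗ (x ⊕ (-4)) ⊗ (x ⊕ (-4)) ⊗ (x ⊕ 1) ⊗ (x ⊕ 12)
Answer: roots = -4 (mult 3), 1 (mult 1), 12 (mult 1)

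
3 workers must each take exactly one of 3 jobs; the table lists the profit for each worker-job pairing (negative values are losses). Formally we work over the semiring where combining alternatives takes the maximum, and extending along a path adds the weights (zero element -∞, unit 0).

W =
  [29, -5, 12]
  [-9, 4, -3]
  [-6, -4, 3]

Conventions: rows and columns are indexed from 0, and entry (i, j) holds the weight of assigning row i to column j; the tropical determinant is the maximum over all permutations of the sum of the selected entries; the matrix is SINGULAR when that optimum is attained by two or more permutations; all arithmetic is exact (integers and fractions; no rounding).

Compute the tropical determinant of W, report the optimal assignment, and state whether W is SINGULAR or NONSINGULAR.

σ = (0, 1, 2): 29 + 4 + 3 = 36
σ = (0, 2, 1): 29 + (-3) + (-4) = 22
σ = (1, 0, 2): (-5) + (-9) + 3 = -11
σ = (1, 2, 0): (-5) + (-3) + (-6) = -14
σ = (2, 0, 1): 12 + (-9) + (-4) = -1
σ = (2, 1, 0): 12 + 4 + (-6) = 10
Optimal value attained by: σ = (0, 1, 2).
Answer: det⊕(W) = 36; verdict: NONSINGULAR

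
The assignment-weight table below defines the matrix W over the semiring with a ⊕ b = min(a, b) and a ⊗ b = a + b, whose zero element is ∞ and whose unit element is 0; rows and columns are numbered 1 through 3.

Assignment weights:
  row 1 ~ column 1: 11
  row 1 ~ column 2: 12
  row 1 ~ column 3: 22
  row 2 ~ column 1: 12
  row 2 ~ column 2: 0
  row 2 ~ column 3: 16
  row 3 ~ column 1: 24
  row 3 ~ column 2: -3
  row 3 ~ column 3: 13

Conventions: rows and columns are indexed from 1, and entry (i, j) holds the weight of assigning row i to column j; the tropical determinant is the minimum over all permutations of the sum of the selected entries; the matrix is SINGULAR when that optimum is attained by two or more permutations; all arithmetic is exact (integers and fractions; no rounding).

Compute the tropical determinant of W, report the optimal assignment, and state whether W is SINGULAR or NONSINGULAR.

σ = (1, 2, 3): 11 + 0 + 13 = 24
σ = (1, 3, 2): 11 + 16 + (-3) = 24
σ = (2, 1, 3): 12 + 12 + 13 = 37
σ = (2, 3, 1): 12 + 16 + 24 = 52
σ = (3, 1, 2): 22 + 12 + (-3) = 31
σ = (3, 2, 1): 22 + 0 + 24 = 46
Optimal value attained by: σ = (1, 2, 3).
Answer: det⊕(W) = 24; verdict: SINGULAR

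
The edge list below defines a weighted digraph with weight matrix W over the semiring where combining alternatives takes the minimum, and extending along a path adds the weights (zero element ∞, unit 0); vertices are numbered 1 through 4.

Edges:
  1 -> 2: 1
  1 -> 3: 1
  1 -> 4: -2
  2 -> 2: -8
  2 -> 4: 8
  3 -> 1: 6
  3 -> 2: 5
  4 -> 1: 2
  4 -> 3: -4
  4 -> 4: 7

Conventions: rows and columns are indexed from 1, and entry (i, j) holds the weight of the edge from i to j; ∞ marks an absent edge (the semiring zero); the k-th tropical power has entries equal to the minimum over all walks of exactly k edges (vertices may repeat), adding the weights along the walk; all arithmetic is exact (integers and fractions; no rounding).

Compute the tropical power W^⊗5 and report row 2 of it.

W^⊗2:
  [0, -7, -6, 5]
  [10, -16, 4, 0]
  [∞, -3, 7, 4]
  [2, 1, 3, 0]
W^⊗3:
  [0, -15, 1, -2]
  [2, -24, -4, -8]
  [6, -11, 0, 5]
  [2, -7, -4, 0]
W^⊗4:
  [0, -23, -6, -7]
  [-6, -32, -12, -16]
  [6, -19, 1, -3]
  [2, -15, -4, 0]
W^⊗5:
  [-5, -31, -11, -15]
  [-14, -40, -20, -24]
  [-1, -27, -7, -11]
  [2, -23, -4, -7]
Answer: row 2 of W^⊗5 = [-14, -40, -20, -24]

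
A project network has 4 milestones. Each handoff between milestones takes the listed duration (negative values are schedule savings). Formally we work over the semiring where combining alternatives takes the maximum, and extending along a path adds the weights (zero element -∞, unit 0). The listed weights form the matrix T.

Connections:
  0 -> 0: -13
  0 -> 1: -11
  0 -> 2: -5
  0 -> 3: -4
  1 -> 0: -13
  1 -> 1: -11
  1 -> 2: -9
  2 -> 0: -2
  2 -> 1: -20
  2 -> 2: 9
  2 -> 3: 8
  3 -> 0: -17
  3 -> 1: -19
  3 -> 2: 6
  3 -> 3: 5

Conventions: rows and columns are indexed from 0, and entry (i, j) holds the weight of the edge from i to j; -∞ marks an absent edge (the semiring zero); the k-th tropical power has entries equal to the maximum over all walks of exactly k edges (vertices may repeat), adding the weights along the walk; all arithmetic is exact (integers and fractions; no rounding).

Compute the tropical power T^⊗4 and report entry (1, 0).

T^⊗2:
  [-7, -22, 4, 3]
  [-11, -22, 0, -1]
  [7, -11, 18, 17]
  [4, -14, 15, 14]
T^⊗3:
  [2, -16, 13, 12]
  [-2, -20, 9, 8]
  [16, -2, 27, 26]
  [13, -5, 24, 23]
T^⊗4:
  [11, -7, 22, 21]
  [7, -11, 18, 17]
  [25, 7, 36, 35]
  [22, 4, 33, 32]
Key observation: the optimum is the walk 1->2->2->2->0, with weight (-9) + 9 + 9 + (-2) = 7.
Optimal value attained by: walk 1->2->2->2->0.
Answer: (T^⊗4)[1][0] = 7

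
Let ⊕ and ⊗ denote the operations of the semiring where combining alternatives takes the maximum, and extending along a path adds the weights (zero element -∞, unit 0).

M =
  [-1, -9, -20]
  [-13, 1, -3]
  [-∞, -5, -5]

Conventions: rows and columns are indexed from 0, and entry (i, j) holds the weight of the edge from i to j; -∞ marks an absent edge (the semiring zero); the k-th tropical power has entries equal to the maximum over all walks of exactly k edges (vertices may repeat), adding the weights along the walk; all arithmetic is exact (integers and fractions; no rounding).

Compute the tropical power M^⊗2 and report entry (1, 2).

M^⊗2:
  [-2, -8, -12]
  [-12, 2, -2]
  [-18, -4, -8]
Key observation: the optimum is the walk 1->1->2, with weight 1 + (-3) = -2.
Optimal value attained by: walk 1->1->2.
Answer: (M^⊗2)[1][2] = -2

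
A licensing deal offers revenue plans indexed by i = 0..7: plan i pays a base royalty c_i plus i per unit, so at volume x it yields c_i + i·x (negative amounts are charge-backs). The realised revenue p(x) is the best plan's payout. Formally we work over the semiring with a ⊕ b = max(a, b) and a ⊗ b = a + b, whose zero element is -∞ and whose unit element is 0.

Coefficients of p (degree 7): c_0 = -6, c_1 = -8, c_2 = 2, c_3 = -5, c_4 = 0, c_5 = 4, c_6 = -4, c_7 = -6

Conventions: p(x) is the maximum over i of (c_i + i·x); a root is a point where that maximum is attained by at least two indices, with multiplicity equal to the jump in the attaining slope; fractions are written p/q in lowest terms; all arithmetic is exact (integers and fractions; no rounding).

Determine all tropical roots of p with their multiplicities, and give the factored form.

hull edge (i=0, c=-6) to (i=2, c=2): slope 4, span 2
hull edge (i=2, c=2) to (i=5, c=4): slope 2/3, span 3
hull edge (i=5, c=4) to (i=7, c=-6): slope -5, span 2
Factored form: p(x) = -6 ⊗ (x ⊕ (-4)) ⊗ (x ⊕ (-4)) ⊗ (x ⊕ (-2/3)) ⊗ (x ⊕ (-2/3)) ⊗ (x ⊕ (-2/3)) ⊗ (x ⊕ 5) ⊗ (x ⊕ 5)
Answer: roots = -4 (mult 2), -2/3 (mult 3), 5 (mult 2)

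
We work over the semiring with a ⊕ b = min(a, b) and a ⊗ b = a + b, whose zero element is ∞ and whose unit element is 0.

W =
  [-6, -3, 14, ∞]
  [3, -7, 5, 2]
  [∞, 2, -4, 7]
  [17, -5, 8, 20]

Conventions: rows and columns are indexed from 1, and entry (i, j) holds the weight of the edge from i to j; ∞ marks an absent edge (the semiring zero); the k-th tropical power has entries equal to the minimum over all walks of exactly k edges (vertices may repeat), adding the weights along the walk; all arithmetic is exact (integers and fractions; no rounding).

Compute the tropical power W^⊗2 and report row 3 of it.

W^⊗2:
  [-12, -10, 2, -1]
  [-4, -14, -2, -5]
  [5, -5, -8, 3]
  [-2, -12, 0, -3]
Answer: row 3 of W^⊗2 = [5, -5, -8, 3]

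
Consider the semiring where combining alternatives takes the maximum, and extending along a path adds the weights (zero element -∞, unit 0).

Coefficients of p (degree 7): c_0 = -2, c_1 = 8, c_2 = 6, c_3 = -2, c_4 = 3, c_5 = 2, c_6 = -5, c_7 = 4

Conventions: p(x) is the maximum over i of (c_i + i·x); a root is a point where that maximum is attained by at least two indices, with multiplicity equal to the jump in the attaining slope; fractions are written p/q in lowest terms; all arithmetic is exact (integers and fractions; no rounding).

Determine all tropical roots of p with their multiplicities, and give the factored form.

hull edge (i=0, c=-2) to (i=1, c=8): slope 10, span 1
hull edge (i=1, c=8) to (i=7, c=4): slope -2/3, span 6
Factored form: p(x) = 4 ⊗ (x ⊕ (-10)) ⊗ (x ⊕ 2/3) ⊗ (x ⊕ 2/3) ⊗ (x ⊕ 2/3) ⊗ (x ⊕ 2/3) ⊗ (x ⊕ 2/3) ⊗ (x ⊕ 2/3)
Answer: roots = -10 (mult 1), 2/3 (mult 6)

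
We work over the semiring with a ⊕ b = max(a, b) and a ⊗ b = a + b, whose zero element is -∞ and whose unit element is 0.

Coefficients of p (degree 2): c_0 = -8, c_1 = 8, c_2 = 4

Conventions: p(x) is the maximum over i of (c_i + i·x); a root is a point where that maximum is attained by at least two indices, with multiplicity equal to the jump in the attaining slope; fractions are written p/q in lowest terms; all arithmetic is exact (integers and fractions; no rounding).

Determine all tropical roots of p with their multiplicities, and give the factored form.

hull edge (i=0, c=-8) to (i=1, c=8): slope 16, span 1
hull edge (i=1, c=8) to (i=2, c=4): slope -4, span 1
Factored form: p(x) = 4 ⊗ (x ⊕ (-16)) ⊗ (x ⊕ 4)
Answer: roots = -16 (mult 1), 4 (mult 1)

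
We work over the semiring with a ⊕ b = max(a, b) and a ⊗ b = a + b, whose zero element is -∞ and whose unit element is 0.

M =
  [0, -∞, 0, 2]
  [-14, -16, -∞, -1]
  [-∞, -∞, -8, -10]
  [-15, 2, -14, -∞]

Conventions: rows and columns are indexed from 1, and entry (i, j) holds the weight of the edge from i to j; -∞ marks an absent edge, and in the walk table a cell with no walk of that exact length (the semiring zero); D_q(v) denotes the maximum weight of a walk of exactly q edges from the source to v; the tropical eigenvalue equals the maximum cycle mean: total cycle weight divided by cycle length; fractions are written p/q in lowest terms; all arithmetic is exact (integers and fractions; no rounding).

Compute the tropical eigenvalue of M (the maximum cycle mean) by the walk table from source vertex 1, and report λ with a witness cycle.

q=0: [0, -∞, -∞, -∞]
q=1: [0, -∞, 0, 2]
q=2: [0, 4, 0, 2]
q=3: [0, 4, 0, 3]
q=4: [0, 5, 0, 3]
Optimal cycle mean attained by: cycle 2->4->2, total (-1) + 2, length 2.
Answer: λ = 1/2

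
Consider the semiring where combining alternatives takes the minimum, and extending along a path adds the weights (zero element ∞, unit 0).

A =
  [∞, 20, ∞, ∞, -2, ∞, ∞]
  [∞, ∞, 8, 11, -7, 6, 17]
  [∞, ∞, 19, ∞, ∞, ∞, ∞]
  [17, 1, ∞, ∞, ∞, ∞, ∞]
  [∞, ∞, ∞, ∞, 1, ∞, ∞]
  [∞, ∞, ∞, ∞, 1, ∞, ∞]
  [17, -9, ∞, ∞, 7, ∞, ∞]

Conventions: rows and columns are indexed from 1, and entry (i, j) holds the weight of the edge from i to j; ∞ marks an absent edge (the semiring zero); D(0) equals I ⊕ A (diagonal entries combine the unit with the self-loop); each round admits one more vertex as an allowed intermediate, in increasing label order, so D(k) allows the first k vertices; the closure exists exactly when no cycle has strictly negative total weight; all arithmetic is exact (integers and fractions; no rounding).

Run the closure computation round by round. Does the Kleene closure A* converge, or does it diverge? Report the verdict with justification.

D(0):
  [0, 20, ∞, ∞, -2, ∞, ∞]
  [∞, 0, 8, 11, -7, 6, 17]
  [∞, ∞, 0, ∞, ∞, ∞, ∞]
  [17, 1, ∞, 0, ∞, ∞, ∞]
  [∞, ∞, ∞, ∞, 0, ∞, ∞]
  [∞, ∞, ∞, ∞, 1, 0, ∞]
  [17, -9, ∞, ∞, 7, ∞, 0]
D(1):
  [0, 20, ∞, ∞, -2, ∞, ∞]
  [∞, 0, 8, 11, -7, 6, 17]
  [∞, ∞, 0, ∞, ∞, ∞, ∞]
  [17, 1, ∞, 0, 15, ∞, ∞]
  [∞, ∞, ∞, ∞, 0, ∞, ∞]
  [∞, ∞, ∞, ∞, 1, 0, ∞]
  [17, -9, ∞, ∞, 7, ∞, 0]
D(2):
  [0, 20, 28, 31, -2, 26, 37]
  [∞, 0, 8, 11, -7, 6, 17]
  [∞, ∞, 0, ∞, ∞, ∞, ∞]
  [17, 1, 9, 0, -6, 7, 18]
  [∞, ∞, ∞, ∞, 0, ∞, ∞]
  [∞, ∞, ∞, ∞, 1, 0, ∞]
  [17, -9, -1, 2, -16, -3, 0]
D(3):
  [0, 20, 28, 31, -2, 26, 37]
  [∞, 0, 8, 11, -7, 6, 17]
  [∞, ∞, 0, ∞, ∞, ∞, ∞]
  [17, 1, 9, 0, -6, 7, 18]
  [∞, ∞, ∞, ∞, 0, ∞, ∞]
  [∞, ∞, ∞, ∞, 1, 0, ∞]
  [17, -9, -1, 2, -16, -3, 0]
D(4):
  [0, 20, 28, 31, -2, 26, 37]
  [28, 0, 8, 11, -7, 6, 17]
  [∞, ∞, 0, ∞, ∞, ∞, ∞]
  [17, 1, 9, 0, -6, 7, 18]
  [∞, ∞, ∞, ∞, 0, ∞, ∞]
  [∞, ∞, ∞, ∞, 1, 0, ∞]
  [17, -9, -1, 2, -16, -3, 0]
D(5):
  [0, 20, 28, 31, -2, 26, 37]
  [28, 0, 8, 11, -7, 6, 17]
  [∞, ∞, 0, ∞, ∞, ∞, ∞]
  [17, 1, 9, 0, -6, 7, 18]
  [∞, ∞, ∞, ∞, 0, ∞, ∞]
  [∞, ∞, ∞, ∞, 1, 0, ∞]
  [17, -9, -1, 2, -16, -3, 0]
D(6):
  [0, 20, 28, 31, -2, 26, 37]
  [28, 0, 8, 11, -7, 6, 17]
  [∞, ∞, 0, ∞, ∞, ∞, ∞]
  [17, 1, 9, 0, -6, 7, 18]
  [∞, ∞, ∞, ∞, 0, ∞, ∞]
  [∞, ∞, ∞, ∞, 1, 0, ∞]
  [17, -9, -1, 2, -16, -3, 0]
D(7):
  [0, 20, 28, 31, -2, 26, 37]
  [28, 0, 8, 11, -7, 6, 17]
  [∞, ∞, 0, ∞, ∞, ∞, ∞]
  [17, 1, 9, 0, -6, 7, 18]
  [∞, ∞, ∞, ∞, 0, ∞, ∞]
  [∞, ∞, ∞, ∞, 1, 0, ∞]
  [17, -9, -1, 2, -16, -3, 0]
Key observation: every diagonal entry stays at the unit through all rounds, so no improving cycle exists.
Answer: CONVERGES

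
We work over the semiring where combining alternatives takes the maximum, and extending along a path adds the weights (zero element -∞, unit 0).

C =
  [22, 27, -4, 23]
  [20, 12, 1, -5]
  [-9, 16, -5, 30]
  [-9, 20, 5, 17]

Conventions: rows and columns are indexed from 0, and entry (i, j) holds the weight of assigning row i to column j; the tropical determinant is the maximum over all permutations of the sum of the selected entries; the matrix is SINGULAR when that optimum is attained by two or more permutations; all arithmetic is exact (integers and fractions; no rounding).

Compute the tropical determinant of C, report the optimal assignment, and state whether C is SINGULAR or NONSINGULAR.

σ = (0, 1, 2, 3): 22 + 12 + (-5) + 17 = 46
σ = (0, 1, 3, 2): 22 + 12 + 30 + 5 = 69
σ = (0, 2, 1, 3): 22 + 1 + 16 + 17 = 56
σ = (0, 2, 3, 1): 22 + 1 + 30 + 20 = 73
σ = (0, 3, 1, 2): 22 + (-5) + 16 + 5 = 38
σ = (0, 3, 2, 1): 22 + (-5) + (-5) + 20 = 32
σ = (1, 0, 2, 3): 27 + 20 + (-5) + 17 = 59
σ = (1, 0, 3, 2): 27 + 20 + 30 + 5 = 82
σ = (1, 2, 0, 3): 27 + 1 + (-9) + 17 = 36
σ = (1, 2, 3, 0): 27 + 1 + 30 + (-9) = 49
σ = (1, 3, 0, 2): 27 + (-5) + (-9) + 5 = 18
σ = (1, 3, 2, 0): 27 + (-5) + (-5) + (-9) = 8
σ = (2, 0, 1, 3): (-4) + 20 + 16 + 17 = 49
σ = (2, 0, 3, 1): (-4) + 20 + 30 + 20 = 66
σ = (2, 1, 0, 3): (-4) + 12 + (-9) + 17 = 16
σ = (2, 1, 3, 0): (-4) + 12 + 30 + (-9) = 29
σ = (2, 3, 0, 1): (-4) + (-5) + (-9) + 20 = 2
σ = (2, 3, 1, 0): (-4) + (-5) + 16 + (-9) = -2
σ = (3, 0, 1, 2): 23 + 20 + 16 + 5 = 64
σ = (3, 0, 2, 1): 23 + 20 + (-5) + 20 = 58
σ = (3, 1, 0, 2): 23 + 12 + (-9) + 5 = 31
σ = (3, 1, 2, 0): 23 + 12 + (-5) + (-9) = 21
σ = (3, 2, 0, 1): 23 + 1 + (-9) + 20 = 35
σ = (3, 2, 1, 0): 23 + 1 + 16 + (-9) = 31
Optimal value attained by: σ = (1, 0, 3, 2).
Answer: det⊕(C) = 82; verdict: NONSINGULAR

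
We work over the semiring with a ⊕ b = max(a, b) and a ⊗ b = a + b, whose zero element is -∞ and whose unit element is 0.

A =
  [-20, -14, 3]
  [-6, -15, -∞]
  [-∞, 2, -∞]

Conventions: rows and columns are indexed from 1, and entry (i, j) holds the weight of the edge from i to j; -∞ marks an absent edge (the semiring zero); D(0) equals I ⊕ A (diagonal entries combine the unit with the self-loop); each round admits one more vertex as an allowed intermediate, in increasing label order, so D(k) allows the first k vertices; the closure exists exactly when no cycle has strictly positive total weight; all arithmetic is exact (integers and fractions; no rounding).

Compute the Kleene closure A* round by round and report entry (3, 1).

D(0):
  [0, -14, 3]
  [-6, 0, -∞]
  [-∞, 2, 0]
D(1):
  [0, -14, 3]
  [-6, 0, -3]
  [-∞, 2, 0]
D(2):
  [0, -14, 3]
  [-6, 0, -3]
  [-4, 2, 0]
D(3):
  [0, 5, 3]
  [-6, 0, -3]
  [-4, 2, 0]
Answer: A*[3][1] = -4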